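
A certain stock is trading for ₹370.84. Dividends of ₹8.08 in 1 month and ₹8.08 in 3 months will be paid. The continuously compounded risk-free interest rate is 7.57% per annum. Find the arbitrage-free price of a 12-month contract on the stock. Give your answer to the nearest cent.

₹382.79

PV(dividends) I = 8.08·e^(−0.0757·1/12) + 8.08·e^(−0.0757·3/12)
I = 8.0292 + 7.9285 = 15.9577
F = (S − I)·e^(rT) = (370.84 − 15.9577) · e^(0.0757·12/12)
= 354.8823 · e^0.075700 = 354.8823 × 1.078639 = ₹382.79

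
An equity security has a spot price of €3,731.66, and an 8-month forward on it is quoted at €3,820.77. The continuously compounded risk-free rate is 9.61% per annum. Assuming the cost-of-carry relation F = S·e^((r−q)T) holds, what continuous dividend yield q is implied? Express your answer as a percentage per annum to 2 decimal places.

6.07%

From F = S·e^((r−q)T): (r − q) = ln(F/S)/T
ln(3820.77/3731.66) = ln(1.023879) = 0.023598
(r − q) = 0.023598 / (8/12) = 0.035397
q = r − ln(F/S)/T = 0.0961 − 0.035397 = 0.060703
q = 6.07%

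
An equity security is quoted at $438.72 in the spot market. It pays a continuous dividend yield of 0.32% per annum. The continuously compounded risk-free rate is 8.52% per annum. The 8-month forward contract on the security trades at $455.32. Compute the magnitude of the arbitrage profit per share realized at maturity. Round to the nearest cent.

$8.05 per share

Fair forward: F* = S·e^(carry·T), with carry = (r − q) = 0.0852 − 0.0032 = 0.0820
F* = 438.72 · e^(0.0820 × 8/12) = 438.72 · e^0.054667 = 438.72 × 1.056189 = $463.3712
Market $455.32 < fair $463.3712: forward underpriced → reverse cash-and-carry (short spot, go long the forward).
At maturity, profit = |F_mkt − F*| = |455.32 − 463.3712| = $8.05 per share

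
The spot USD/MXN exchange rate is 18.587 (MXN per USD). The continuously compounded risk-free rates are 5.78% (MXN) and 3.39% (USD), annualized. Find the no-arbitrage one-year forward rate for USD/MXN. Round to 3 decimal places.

F = S·e^((r_MXN − r_USD)T) = 18.587 · e^((0.0578 − 0.0339) × 12/12)
= 18.587 · e^0.023900 = 18.587 × 1.024188
F = 19.037 MXN per USD

19.037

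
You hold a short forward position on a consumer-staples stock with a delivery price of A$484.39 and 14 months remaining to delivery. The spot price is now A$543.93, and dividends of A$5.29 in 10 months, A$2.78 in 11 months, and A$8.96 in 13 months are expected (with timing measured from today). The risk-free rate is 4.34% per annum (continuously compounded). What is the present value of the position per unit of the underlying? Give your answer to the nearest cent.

-A$67.13

PV(remaining dividends) I = 5.29·e^(−0.0434·10/12) + 2.78·e^(−0.0434·11/12) + 8.96·e^(−0.0434·13/12) = 16.3222
Current forward F = (S − I)·e^(rT) = (543.93 − 16.3222)·e^(0.0434·14/12) = 527.6078 × 1.051937 = 555.0102
Value (long) = (F − K)·e^(−rT) = (555.0102 − 484.39) × 0.950627 = 67.1335
Short position value = −(long value) = -A$67.13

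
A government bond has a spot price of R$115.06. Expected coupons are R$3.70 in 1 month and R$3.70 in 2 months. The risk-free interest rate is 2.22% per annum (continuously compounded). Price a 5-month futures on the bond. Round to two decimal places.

R$108.68

PV(coupons) I = 3.70·e^(−0.0222·1/12) + 3.70·e^(−0.0222·2/12)
I = 3.6932 + 3.6863 = 7.3795
F = (S − I)·e^(rT) = (115.06 − 7.3795) · e^(0.0222·5/12)
= 107.6805 · e^0.009250 = 107.6805 × 1.009293 = R$108.68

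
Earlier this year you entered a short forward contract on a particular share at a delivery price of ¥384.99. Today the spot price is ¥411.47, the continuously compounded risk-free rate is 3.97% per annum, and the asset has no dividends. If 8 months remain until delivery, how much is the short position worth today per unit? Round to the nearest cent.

-¥36.54

Current fair forward for the remaining 8 months: F = S·e^(r·T), r = 0.0397
F = 411.47 · e^(0.0397 × 8/12) = 411.47 × 1.026820 = 422.5056
Value of long forward = (F − K)·e^(−rT) = (422.5056 − 384.99) · e^(−0.0397·8/12)
= 37.5156 × 0.973881 = 36.54
Short position value = −(long value) = -¥36.54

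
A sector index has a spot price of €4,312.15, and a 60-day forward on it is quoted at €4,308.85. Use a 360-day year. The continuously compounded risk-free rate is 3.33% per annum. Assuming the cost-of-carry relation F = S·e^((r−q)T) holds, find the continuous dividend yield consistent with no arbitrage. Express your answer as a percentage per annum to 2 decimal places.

3.79%

From F = S·e^((r−q)T): (r − q) = ln(F/S)/T
ln(4308.85/4312.15) = ln(0.999235) = -0.000765
(r − q) = -0.000765 / (60/360) = -0.004590
q = r − ln(F/S)/T = 0.0333 + 0.004590 = 0.037890
q = 3.79%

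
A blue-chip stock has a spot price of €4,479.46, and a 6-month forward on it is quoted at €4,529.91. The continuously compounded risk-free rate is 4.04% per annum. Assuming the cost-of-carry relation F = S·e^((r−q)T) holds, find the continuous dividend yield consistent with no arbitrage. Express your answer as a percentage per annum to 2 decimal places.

1.80%

From F = S·e^((r−q)T): (r − q) = ln(F/S)/T
ln(4529.91/4479.46) = ln(1.011263) = 0.011200
(r − q) = 0.011200 / (6/12) = 0.022400
q = r − ln(F/S)/T = 0.0404 − 0.022400 = 0.018000
q = 1.80%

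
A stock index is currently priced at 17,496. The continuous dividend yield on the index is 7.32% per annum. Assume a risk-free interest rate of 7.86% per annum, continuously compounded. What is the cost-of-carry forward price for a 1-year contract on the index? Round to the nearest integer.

F = S·e^((r − q)T) = 17496 · e^((0.0786 − 0.0732) × 1)
= 17496 · e^0.005400 = 17496 × 1.005415
F = 17,591

17,591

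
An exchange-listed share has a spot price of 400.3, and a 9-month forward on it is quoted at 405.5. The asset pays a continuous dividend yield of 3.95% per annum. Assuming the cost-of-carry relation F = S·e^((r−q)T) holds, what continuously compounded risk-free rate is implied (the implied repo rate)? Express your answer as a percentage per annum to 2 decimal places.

5.67%

From F = S·e^((r−q)T): (r − q) = ln(F/S)/T
ln(405.5/400.3) = ln(1.012990) = 0.012906
(r − q) = 0.012906 / (9/12) = 0.017208
r = ln(F/S)/T + q = 0.017208 + 0.0395 = 0.056708
r = 5.67%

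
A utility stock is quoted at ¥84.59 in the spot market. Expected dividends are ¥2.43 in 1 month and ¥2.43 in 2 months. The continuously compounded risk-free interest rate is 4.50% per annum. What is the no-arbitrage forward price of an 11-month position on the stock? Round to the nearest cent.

PV(dividends) I = 2.43·e^(−0.0450·1/12) + 2.43·e^(−0.0450·2/12)
I = 2.4209 + 2.4118 = 4.8327
F = (S − I)·e^(rT) = (84.59 − 4.8327) · e^(0.0450·11/12)
= 79.7573 · e^0.041250 = 79.7573 × 1.042113 = ¥83.12

¥83.12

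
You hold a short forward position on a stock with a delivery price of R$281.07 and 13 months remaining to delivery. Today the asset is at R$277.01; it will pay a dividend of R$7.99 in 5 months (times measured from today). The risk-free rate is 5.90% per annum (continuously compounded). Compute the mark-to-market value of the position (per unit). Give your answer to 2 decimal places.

-R$5.55

PV(remaining dividends) I = 7.99·e^(−0.0590·5/12) = 7.7960
Current forward F = (S − I)·e^(rT) = (277.01 − 7.7960)·e^(0.0590·13/12) = 269.2140 × 1.066004 = 286.9832
Value (long) = (F − K)·e^(−rT) = (286.9832 − 281.07) × 0.938083 = 5.5471
Short position value = −(long value) = -R$5.55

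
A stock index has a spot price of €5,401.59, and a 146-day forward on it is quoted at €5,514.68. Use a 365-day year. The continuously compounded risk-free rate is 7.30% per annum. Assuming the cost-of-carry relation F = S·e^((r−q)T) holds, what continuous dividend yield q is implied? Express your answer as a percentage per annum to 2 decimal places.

2.12%

From F = S·e^((r−q)T): (r − q) = ln(F/S)/T
ln(5514.68/5401.59) = ln(1.020936) = 0.020720
(r − q) = 0.020720 / (146/365) = 0.051800
q = r − ln(F/S)/T = 0.0730 − 0.051800 = 0.021200
q = 2.12%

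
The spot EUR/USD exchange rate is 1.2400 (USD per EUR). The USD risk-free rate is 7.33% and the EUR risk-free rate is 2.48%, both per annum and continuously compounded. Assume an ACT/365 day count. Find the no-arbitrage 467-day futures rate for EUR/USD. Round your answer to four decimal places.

F = S·e^((r_USD − r_EUR)T) = 1.2400 · e^((0.0733 − 0.0248) × 467/365)
= 1.2400 · e^0.062053 = 1.2400 × 1.064019
F = 1.3194 USD per EUR

1.3194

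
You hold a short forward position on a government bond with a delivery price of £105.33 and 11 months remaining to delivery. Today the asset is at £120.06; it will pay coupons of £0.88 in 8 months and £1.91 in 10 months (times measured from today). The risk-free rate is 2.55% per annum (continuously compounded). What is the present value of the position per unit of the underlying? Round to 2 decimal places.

PV(remaining coupons) I = 0.88·e^(−0.0255·8/12) + 1.91·e^(−0.0255·10/12) = 2.7350
Current forward F = (S − I)·e^(rT) = (120.06 − 2.7350)·e^(0.0255·11/12) = 117.3250 × 1.023650 = 120.0997
Value (long) = (F − K)·e^(−rT) = (120.0997 − 105.33) × 0.976896 = 14.4285
Short position value = −(long value) = -£14.43

-£14.43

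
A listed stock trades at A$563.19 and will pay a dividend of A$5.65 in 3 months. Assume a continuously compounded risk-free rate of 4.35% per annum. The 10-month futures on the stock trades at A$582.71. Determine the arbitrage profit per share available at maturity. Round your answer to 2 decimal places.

A$4.53 per share

PV(dividends) I = 5.65·e^(−0.0435·3/12) = 5.5889
Fair futures F* = (S − I)·e^(rT) = (563.19 − 5.5889)·e^0.036250 = 557.6011 × 1.036915 = 578.1849
Market A$582.71 > fair 578.1849: forward overpriced → cash-and-carry (borrow at r, buy the stock and collect the dividends, short the forward).
Profit at T = |F_mkt − F*| = |582.71 − 578.1849| = A$4.53 per share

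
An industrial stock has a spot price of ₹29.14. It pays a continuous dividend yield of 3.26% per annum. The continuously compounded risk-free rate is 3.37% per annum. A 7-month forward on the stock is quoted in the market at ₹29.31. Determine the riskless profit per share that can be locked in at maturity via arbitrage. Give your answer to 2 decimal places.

₹0.15 per share

Fair forward: F* = S·e^(carry·T), with carry = (r − q) = 0.0337 − 0.0326 = 0.0011
F* = 29.14 · e^(0.0011 × 7/12) = 29.14 · e^0.000642 = 29.14 × 1.000642 = ₹29.1587
Market ₹29.31 > fair ₹29.1587: forward overpriced → cash-and-carry (buy spot, short the forward).
At maturity, profit = |F_mkt − F*| = |29.31 − 29.1587| = ₹0.15 per share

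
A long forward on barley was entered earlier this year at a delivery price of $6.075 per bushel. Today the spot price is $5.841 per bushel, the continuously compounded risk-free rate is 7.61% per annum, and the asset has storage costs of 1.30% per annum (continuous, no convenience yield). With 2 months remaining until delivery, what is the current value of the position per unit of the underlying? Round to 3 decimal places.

-$0.145 per bushel

Current fair forward for the remaining 2 months: F = S·e^((r + u)·T), (r + u) = 0.0761 + 0.0130 = 0.0891
F = 5.841 · e^(0.0891 × 2/12) = 5.841 × 1.014961 = 5.9284
Value of long forward = (F − K)·e^(−rT) = (5.9284 − 6.075) · e^(−0.0761·2/12)
= -0.1466 × 0.987397 = -0.145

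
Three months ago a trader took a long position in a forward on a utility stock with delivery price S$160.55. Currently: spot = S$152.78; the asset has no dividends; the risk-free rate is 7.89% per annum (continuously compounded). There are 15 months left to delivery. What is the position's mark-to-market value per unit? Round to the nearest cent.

Current fair forward for the remaining 15 months: F = S·e^(r·T), r = 0.0789
F = 152.78 · e^(0.0789 × 15/12) = 152.78 × 1.103652 = 168.6160
Value of long forward = (F − K)·e^(−rT) = (168.6160 − 160.55) · e^(−0.0789·15/12)
= 8.0660 × 0.906082 = 7.31

S$7.31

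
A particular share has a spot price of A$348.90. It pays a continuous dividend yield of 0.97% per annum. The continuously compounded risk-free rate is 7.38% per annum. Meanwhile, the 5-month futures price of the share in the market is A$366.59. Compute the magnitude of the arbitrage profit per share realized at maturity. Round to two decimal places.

Fair futures: F* = S·e^(carry·T), with carry = (r − q) = 0.0738 − 0.0097 = 0.0641
F* = 348.90 · e^(0.0641 × 5/12) = 348.90 · e^0.026708 = 348.90 × 1.027068 = A$358.3440
Market A$366.59 > fair A$358.3440: forward overpriced → cash-and-carry (buy spot, short the forward).
At maturity, profit = |F_mkt − F*| = |366.59 − 358.3440| = A$8.25 per share

A$8.25 per share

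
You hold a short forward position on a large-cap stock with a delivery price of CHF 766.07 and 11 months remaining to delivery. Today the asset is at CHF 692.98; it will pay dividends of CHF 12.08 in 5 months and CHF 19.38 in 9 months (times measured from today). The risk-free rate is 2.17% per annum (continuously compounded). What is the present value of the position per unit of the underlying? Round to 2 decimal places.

CHF 89.04

PV(remaining dividends) I = 12.08·e^(−0.0217·5/12) + 19.38·e^(−0.0217·9/12) = 31.0384
Current forward F = (S − I)·e^(rT) = (692.98 − 31.0384)·e^(0.0217·11/12) = 661.9416 × 1.020091 = 675.2407
Value (long) = (F − K)·e^(−rT) = (675.2407 − 766.07) × 0.980305 = -89.0404
Short position value = −(long value) = CHF 89.04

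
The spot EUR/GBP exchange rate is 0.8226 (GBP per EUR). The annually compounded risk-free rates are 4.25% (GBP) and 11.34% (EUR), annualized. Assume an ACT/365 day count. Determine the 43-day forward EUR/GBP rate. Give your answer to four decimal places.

By covered interest parity, F = S · (1+r_GBP)^T / (1+r_EUR)^T
= 0.8226 × 1.004915 / 1.012735 = 0.8226 × 0.992278
F = 0.8162 GBP per EUR

0.8162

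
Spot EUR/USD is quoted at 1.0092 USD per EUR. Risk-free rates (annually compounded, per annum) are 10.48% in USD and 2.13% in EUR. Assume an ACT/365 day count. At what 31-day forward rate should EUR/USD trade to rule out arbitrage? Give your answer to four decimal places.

By covered interest parity, F = S · (1+r_USD)^T / (1+r_EUR)^T
= 1.0092 × 1.008501 / 1.001792 = 1.0092 × 1.006697
F = 1.0160 USD per EUR

1.0160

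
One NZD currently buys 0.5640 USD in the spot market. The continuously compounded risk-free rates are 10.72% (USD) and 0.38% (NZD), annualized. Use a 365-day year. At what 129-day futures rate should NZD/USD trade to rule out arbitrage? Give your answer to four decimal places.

F = S·e^((r_USD − r_NZD)T) = 0.5640 · e^((0.1072 − 0.0038) × 129/365)
= 0.5640 · e^0.036544 = 0.5640 × 1.037220
F = 0.5850 USD per NZD

0.5850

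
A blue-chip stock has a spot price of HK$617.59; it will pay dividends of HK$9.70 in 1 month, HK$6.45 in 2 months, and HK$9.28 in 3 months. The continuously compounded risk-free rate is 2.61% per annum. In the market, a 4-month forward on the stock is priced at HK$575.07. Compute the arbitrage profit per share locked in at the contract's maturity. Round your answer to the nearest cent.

PV(dividends) I = 9.70·e^(−0.0261·1/12) + 6.45·e^(−0.0261·2/12) + 9.28·e^(−0.0261·3/12) = 25.3206
Fair forward F* = (S − I)·e^(rT) = (617.59 − 25.3206)·e^0.008700 = 592.2694 × 1.008738 = 597.4447
Market HK$575.07 < fair 597.4447: forward underpriced → reverse cash-and-carry (short the stock, invest proceeds at r, pay the dividends, go long the forward).
Profit at T = |F_mkt − F*| = |575.07 − 597.4447| = HK$22.37 per share

HK$22.37 per share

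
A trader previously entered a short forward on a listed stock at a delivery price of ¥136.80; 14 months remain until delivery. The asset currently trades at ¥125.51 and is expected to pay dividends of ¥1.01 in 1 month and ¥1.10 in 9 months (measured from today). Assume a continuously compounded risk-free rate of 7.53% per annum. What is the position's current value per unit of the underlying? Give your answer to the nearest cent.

¥1.83

PV(remaining dividends) I = 1.01·e^(−0.0753·1/12) + 1.10·e^(−0.0753·9/12) = 2.0433
Current forward F = (S − I)·e^(rT) = (125.51 − 2.0433)·e^(0.0753·14/12) = 123.4667 × 1.091824 = 134.8039
Value (long) = (F − K)·e^(−rT) = (134.8039 − 136.80) × 0.915898 = -1.8282
Short position value = −(long value) = ¥1.83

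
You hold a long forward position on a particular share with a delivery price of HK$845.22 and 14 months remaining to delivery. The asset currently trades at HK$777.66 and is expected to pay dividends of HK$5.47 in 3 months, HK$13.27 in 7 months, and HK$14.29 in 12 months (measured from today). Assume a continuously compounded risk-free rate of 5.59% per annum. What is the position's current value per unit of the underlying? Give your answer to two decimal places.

PV(remaining dividends) I = 5.47·e^(−0.0559·3/12) + 13.27·e^(−0.0559·7/12) + 14.29·e^(−0.0559·12/12) = 31.7515
Current forward F = (S − I)·e^(rT) = (777.66 − 31.7515)·e^(0.0559·14/12) = 745.9085 × 1.067390 = 796.1753
Value (long) = (F − K)·e^(−rT) = (796.1753 − 845.22) × 0.936864 = -45.9482
Value = -HK$45.95

-HK$45.95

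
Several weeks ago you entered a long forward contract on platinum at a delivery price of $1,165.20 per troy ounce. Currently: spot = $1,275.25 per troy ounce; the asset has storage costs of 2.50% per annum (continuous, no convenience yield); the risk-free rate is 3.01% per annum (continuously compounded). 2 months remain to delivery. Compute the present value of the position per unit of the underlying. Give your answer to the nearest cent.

$121.21 per troy ounce

Current fair forward for the remaining 2 months: F = S·e^((r + u)·T), (r + u) = 0.0301 + 0.0250 = 0.0551
F = 1275.25 · e^(0.0551 × 2/12) = 1275.25 × 1.00922563 = 1287.0150
Value of long forward = (F − K)·e^(−rT) = (1287.0150 − 1165.20) · e^(−0.0301·2/12)
= 121.8150 × 0.99499590 = 121.21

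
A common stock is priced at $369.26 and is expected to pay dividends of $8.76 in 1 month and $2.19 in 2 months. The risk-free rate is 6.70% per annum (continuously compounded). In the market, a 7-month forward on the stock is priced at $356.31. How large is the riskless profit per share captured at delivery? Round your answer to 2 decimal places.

$16.36 per share

PV(dividends) I = 8.76·e^(−0.0670·1/12) + 2.19·e^(−0.0670·2/12) = 10.8769
Fair forward F* = (S − I)·e^(rT) = (369.26 − 10.8769)·e^0.039083 = 358.3831 × 1.039857 = 372.6672
Market $356.31 < fair 372.6672: forward underpriced → reverse cash-and-carry (short the stock, invest proceeds at r, pay the dividends, go long the forward).
Profit at T = |F_mkt − F*| = |356.31 − 372.6672| = $16.36 per share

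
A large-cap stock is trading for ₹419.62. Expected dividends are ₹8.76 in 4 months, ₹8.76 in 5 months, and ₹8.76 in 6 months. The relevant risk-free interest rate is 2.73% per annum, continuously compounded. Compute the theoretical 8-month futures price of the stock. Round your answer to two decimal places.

₹400.87

PV(dividends) I = 8.76·e^(−0.0273·4/12) + 8.76·e^(−0.0273·5/12) + 8.76·e^(−0.0273·6/12)
I = 8.6806 + 8.6609 + 8.6412 = 25.9827
F = (S − I)·e^(rT) = (419.62 − 25.9827) · e^(0.0273·8/12)
= 393.6373 · e^0.018200 = 393.6373 × 1.018367 = ₹400.87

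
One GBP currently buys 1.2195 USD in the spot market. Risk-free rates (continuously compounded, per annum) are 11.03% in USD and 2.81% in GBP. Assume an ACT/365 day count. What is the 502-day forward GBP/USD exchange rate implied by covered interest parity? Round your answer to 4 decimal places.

1.3655

F = S·e^((r_USD − r_GBP)T) = 1.2195 · e^((0.1103 − 0.0281) × 502/365)
= 1.2195 · e^0.113053 = 1.2195 × 1.119691
F = 1.3655 USD per GBP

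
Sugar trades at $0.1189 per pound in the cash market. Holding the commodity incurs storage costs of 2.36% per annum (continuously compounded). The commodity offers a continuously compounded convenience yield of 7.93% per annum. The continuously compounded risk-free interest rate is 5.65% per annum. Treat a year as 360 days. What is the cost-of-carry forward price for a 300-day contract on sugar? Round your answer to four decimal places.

$0.1190 per pound

Net carry = r + u − y = 0.0565 + 0.0236 − 0.0793 = 0.0008
F = S·e^((r+u−y)T) = 0.1189 · e^(0.0008 × 300/360) = 0.1189 · e^0.000667
= 0.1189 × 1.000667 = $0.1190 per pound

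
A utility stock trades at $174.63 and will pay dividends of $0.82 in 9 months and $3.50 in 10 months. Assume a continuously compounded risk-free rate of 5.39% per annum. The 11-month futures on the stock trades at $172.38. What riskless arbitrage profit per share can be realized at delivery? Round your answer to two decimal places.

$6.75 per share

PV(dividends) I = 0.82·e^(−0.0539·9/12) + 3.50·e^(−0.0539·10/12) = 4.1338
Fair futures F* = (S − I)·e^(rT) = (174.63 − 4.1338)·e^0.049408 = 170.4962 × 1.050649 = 179.1317
Market $172.38 < fair 179.1317: forward underpriced → reverse cash-and-carry (short the stock, invest proceeds at r, pay the dividends, go long the forward).
Profit at T = |F_mkt − F*| = |172.38 − 179.1317| = $6.75 per share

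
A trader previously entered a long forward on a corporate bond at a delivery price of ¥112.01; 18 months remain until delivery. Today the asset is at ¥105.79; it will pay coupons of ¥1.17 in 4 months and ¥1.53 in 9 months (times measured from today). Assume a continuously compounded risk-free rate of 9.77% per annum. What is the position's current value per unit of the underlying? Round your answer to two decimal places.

PV(remaining coupons) I = 1.17·e^(−0.0977·4/12) + 1.53·e^(−0.0977·9/12) = 2.5544
Current forward F = (S − I)·e^(rT) = (105.79 − 2.5544)·e^(0.0977·18/12) = 103.2356 × 1.157833 = 119.5296
Value (long) = (F − K)·e^(−rT) = (119.5296 − 112.01) × 0.863683 = 6.4946
Value = ¥6.49

¥6.49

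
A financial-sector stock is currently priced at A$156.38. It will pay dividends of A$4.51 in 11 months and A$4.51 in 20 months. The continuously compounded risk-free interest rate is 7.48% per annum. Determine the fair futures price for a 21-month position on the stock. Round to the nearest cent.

PV(dividends) I = 4.51·e^(−0.0748·11/12) + 4.51·e^(−0.0748·20/12)
I = 4.2111 + 3.9814 = 8.1925
F = (S − I)·e^(rT) = (156.38 − 8.1925) · e^(0.0748·21/12)
= 148.1875 · e^0.130900 = 148.1875 × 1.139854 = A$168.91

A$168.91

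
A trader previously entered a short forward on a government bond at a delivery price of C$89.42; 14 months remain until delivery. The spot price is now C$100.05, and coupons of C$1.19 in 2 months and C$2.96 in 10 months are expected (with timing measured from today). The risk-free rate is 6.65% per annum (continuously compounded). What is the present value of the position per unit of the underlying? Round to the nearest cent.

-C$13.33

PV(remaining coupons) I = 1.19·e^(−0.0665·2/12) + 2.96·e^(−0.0665·10/12) = 3.9773
Current forward F = (S − I)·e^(rT) = (100.05 − 3.9773)·e^(0.0665·14/12) = 96.0727 × 1.080672 = 103.8231
Value (long) = (F − K)·e^(−rT) = (103.8231 − 89.42) × 0.925350 = 13.3279
Short position value = −(long value) = -C$13.33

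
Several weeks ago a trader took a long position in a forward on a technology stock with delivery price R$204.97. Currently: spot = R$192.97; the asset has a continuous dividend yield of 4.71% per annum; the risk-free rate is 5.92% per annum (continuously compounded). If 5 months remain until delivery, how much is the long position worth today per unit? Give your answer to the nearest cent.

-R$10.76

Current fair forward for the remaining 5 months: F = S·e^((r − q)·T), (r − q) = 0.0592 − 0.0471 = 0.0121
F = 192.97 · e^(0.0121 × 5/12) = 192.97 × 1.005054 = 193.9453
Value of long forward = (F − K)·e^(−rT) = (193.9453 − 204.97) · e^(−0.0592·5/12)
= -11.0247 × 0.975635 = -10.76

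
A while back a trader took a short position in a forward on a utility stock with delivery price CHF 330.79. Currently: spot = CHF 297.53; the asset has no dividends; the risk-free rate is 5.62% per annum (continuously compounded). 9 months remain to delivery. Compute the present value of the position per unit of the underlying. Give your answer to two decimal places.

CHF 19.61

Current fair forward for the remaining 9 months: F = S·e^(r·T), r = 0.0562
F = 297.53 · e^(0.0562 × 9/12) = 297.53 × 1.043051 = 310.3390
Value of long forward = (F − K)·e^(−rT) = (310.3390 − 330.79) · e^(−0.0562·9/12)
= -20.4510 × 0.958726 = -19.61
Short position value = −(long value) = CHF 19.61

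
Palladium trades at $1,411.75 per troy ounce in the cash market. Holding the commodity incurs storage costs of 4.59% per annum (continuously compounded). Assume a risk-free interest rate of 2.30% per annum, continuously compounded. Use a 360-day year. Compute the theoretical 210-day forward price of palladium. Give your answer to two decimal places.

$1,469.65 per troy ounce

Net carry = r + u − y = 0.0230 + 0.0459 − 0.0000 = 0.0689
F = S·e^((r+u−y)T) = 1411.75 · e^(0.0689 × 210/360) = 1411.75 · e^0.04019167
= 1411.75 × 1.04101029 = $1,469.65 per troy ounce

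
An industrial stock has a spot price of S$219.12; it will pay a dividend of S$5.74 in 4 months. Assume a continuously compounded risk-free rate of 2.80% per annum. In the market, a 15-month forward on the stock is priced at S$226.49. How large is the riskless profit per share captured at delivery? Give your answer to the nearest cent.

S$5.45 per share

PV(dividends) I = 5.74·e^(−0.0280·4/12) = 5.6867
Fair forward F* = (S − I)·e^(rT) = (219.12 − 5.6867)·e^0.035000 = 213.4333 × 1.035620 = 221.0358
Market S$226.49 > fair 221.0358: forward overpriced → cash-and-carry (borrow at r, buy the stock and collect the dividends, short the forward).
Profit at T = |F_mkt − F*| = |226.49 − 221.0358| = S$5.45 per share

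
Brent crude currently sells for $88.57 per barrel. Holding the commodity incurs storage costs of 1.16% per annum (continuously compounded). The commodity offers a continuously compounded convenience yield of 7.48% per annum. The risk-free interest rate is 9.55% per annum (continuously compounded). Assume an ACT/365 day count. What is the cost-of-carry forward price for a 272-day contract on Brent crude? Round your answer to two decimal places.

$90.73 per barrel

Net carry = r + u − y = 0.0955 + 0.0116 − 0.0748 = 0.0323
F = S·e^((r+u−y)T) = 88.57 · e^(0.0323 × 272/365) = 88.57 · e^0.024070
= 88.57 × 1.024362 = $90.73 per barrel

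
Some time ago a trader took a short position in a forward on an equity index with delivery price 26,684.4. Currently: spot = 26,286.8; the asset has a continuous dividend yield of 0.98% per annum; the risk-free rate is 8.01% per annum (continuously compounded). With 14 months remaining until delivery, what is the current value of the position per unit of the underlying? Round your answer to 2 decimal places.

Current fair forward for the remaining 14 months: F = S·e^((r − q)·T), (r − q) = 0.0801 − 0.0098 = 0.0703
F = 26286.8 · e^(0.0703 × 14/12) = 26286.8 × 1.08547390 = 28533.6353
Value of long forward = (F − K)·e^(−rT) = (28533.6353 − 26684.4) · e^(−0.0801·14/12)
= 1849.2353 × 0.91078356 = 1684.25
Short position value = −(long value) = -1684.25

-1684.25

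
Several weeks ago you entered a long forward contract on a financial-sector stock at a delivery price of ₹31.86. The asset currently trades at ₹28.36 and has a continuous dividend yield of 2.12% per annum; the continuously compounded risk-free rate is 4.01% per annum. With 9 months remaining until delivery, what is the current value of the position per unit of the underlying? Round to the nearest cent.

Current fair forward for the remaining 9 months: F = S·e^((r − q)·T), (r − q) = 0.0401 − 0.0212 = 0.0189
F = 28.36 · e^(0.0189 × 9/12) = 28.36 × 1.014276 = 28.7649
Value of long forward = (F − K)·e^(−rT) = (28.7649 − 31.86) · e^(−0.0401·9/12)
= -3.0951 × 0.970373 = -3.00

-₹3.00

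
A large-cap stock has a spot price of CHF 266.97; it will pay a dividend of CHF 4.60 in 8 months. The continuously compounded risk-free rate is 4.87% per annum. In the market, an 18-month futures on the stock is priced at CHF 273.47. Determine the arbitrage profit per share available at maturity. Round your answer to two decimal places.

CHF 8.94 per share

PV(dividends) I = 4.60·e^(−0.0487·8/12) = 4.4531
Fair futures F* = (S − I)·e^(rT) = (266.97 − 4.4531)·e^0.073050 = 262.5169 × 1.075784 = 282.4115
Market CHF 273.47 < fair 282.4115: forward underpriced → reverse cash-and-carry (short the stock, invest proceeds at r, pay the dividends, go long the forward).
Profit at T = |F_mkt − F*| = |273.47 − 282.4115| = CHF 8.94 per share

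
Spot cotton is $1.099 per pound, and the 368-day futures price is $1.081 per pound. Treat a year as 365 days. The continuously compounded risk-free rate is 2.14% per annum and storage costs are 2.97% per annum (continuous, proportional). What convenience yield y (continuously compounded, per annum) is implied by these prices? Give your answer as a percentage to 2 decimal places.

6.75%

F = S·e^((r+u−y)T) ⇒ (r+u−y) = ln(F/S)/T
ln(1.081/1.099) = -0.016514; /T ⇒ -0.016379
y = r + u − ln(F/S)/T = 0.0214 + 0.0297 + 0.016379 = 0.067479
y = 6.75%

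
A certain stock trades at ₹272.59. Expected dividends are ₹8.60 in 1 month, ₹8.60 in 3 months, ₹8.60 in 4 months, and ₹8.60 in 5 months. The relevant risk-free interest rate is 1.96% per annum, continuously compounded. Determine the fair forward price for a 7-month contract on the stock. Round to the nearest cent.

PV(dividends) I = 8.60·e^(−0.0196·1/12) + 8.60·e^(−0.0196·3/12) + 8.60·e^(−0.0196·4/12) + 8.60·e^(−0.0196·5/12)
I = 8.5860 + 8.5580 + 8.5440 + 8.5301 = 34.2181
F = (S − I)·e^(rT) = (272.59 − 34.2181) · e^(0.0196·7/12)
= 238.3719 · e^0.011433 = 238.3719 × 1.011499 = ₹241.11

₹241.11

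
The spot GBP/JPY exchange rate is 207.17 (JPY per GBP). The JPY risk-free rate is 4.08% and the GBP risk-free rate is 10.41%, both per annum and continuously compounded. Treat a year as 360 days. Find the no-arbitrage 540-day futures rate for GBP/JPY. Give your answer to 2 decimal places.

188.40

F = S·e^((r_JPY − r_GBP)T) = 207.17 · e^((0.0408 − 0.1041) × 540/360)
= 207.17 · e^-0.094950 = 207.17 × 0.909418
F = 188.40 JPY per GBP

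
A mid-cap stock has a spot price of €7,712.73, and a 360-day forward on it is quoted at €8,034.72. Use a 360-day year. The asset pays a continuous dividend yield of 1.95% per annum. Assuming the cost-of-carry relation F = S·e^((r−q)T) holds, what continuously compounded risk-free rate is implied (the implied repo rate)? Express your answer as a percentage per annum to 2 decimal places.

6.04%

From F = S·e^((r−q)T): (r − q) = ln(F/S)/T
ln(8034.72/7712.73) = ln(1.041748) = 0.040900
(r − q) = 0.040900 / (360/360) = 0.040900
r = ln(F/S)/T + q = 0.040900 + 0.0195 = 0.060400
r = 6.04%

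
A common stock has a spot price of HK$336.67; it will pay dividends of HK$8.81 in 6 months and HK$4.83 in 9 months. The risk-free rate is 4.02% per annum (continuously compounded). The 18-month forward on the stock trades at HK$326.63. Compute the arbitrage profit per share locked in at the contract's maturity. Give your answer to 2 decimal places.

PV(dividends) I = 8.81·e^(−0.0402·6/12) + 4.83·e^(−0.0402·9/12) = 13.3212
Fair forward F* = (S − I)·e^(rT) = (336.67 − 13.3212)·e^0.060300 = 323.3488 × 1.062155 = 343.4465
Market HK$326.63 < fair 343.4465: forward underpriced → reverse cash-and-carry (short the stock, invest proceeds at r, pay the dividends, go long the forward).
Profit at T = |F_mkt − F*| = |326.63 − 343.4465| = HK$16.82 per share

HK$16.82 per share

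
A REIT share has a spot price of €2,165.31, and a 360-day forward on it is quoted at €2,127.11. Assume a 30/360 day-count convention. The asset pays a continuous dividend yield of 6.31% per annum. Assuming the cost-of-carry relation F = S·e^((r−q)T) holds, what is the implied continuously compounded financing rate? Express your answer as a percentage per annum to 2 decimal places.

From F = S·e^((r−q)T): (r − q) = ln(F/S)/T
ln(2127.11/2165.31) = ln(0.982358) = -0.017799
(r − q) = -0.017799 / (360/360) = -0.017799
r = ln(F/S)/T + q = -0.017799 + 0.0631 = 0.045301
r = 4.53%

4.53%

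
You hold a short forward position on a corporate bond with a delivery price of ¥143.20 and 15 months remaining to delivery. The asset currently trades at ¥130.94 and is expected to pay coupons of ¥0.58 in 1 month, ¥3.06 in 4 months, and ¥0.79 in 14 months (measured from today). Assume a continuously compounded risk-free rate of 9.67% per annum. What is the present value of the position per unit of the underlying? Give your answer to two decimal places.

¥0.20

PV(remaining coupons) I = 0.58·e^(−0.0967·1/12) + 3.06·e^(−0.0967·4/12) + 0.79·e^(−0.0967·14/12) = 4.2440
Current forward F = (S − I)·e^(rT) = (130.94 − 4.2440)·e^(0.0967·15/12) = 126.6960 × 1.128484 = 142.9744
Value (long) = (F − K)·e^(−rT) = (142.9744 − 143.20) × 0.886145 = -0.1999
Short position value = −(long value) = ¥0.20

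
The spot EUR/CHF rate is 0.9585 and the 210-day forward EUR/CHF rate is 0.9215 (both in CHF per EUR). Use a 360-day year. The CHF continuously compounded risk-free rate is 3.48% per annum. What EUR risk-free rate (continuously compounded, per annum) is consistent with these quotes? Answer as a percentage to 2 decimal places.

F = S·e^((r_CHF − r_EUR)T) ⇒ r_EUR = r_CHF − ln(F/S)/T
ln(0.9215/0.9585) = -0.039367; /(210/360) = -0.067486
r_EUR = 0.0348 + 0.067486 = 0.102286
r_EUR = 10.23%

10.23%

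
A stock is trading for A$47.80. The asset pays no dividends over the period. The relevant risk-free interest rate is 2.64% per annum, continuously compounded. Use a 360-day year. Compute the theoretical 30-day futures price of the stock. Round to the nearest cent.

A$47.91

F = S·e^(rT) = 47.80 · e^(0.0264 × 30/360)
= 47.80 · e^0.002200 = 47.80 × 1.002202
F = A$47.91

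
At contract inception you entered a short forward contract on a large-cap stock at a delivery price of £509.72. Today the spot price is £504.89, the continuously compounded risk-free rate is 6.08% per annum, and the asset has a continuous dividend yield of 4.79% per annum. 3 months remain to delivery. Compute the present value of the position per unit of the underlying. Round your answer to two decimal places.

£3.15

Current fair forward for the remaining 3 months: F = S·e^((r − q)·T), (r − q) = 0.0608 − 0.0479 = 0.0129
F = 504.89 · e^(0.0129 × 3/12) = 504.89 × 1.003230 = 506.5208
Value of long forward = (F − K)·e^(−rT) = (506.5208 − 509.72) · e^(−0.0608·3/12)
= -3.1992 × 0.984915 = -3.15
Short position value = −(long value) = £3.15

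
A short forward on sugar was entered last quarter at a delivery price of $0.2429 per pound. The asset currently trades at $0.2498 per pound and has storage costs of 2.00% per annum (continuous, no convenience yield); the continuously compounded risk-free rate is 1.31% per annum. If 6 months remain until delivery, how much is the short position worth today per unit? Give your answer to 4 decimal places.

Current fair forward for the remaining 6 months: F = S·e^((r + u)·T), (r + u) = 0.0131 + 0.0200 = 0.0331
F = 0.2498 · e^(0.0331 × 6/12) = 0.2498 × 1.016688 = 0.2540
Value of long forward = (F − K)·e^(−rT) = (0.2540 − 0.2429) · e^(−0.0131·6/12)
= 0.0111 × 0.993471 = 0.0110
Short position value = −(long value) = -$0.0110

-$0.0110 per pound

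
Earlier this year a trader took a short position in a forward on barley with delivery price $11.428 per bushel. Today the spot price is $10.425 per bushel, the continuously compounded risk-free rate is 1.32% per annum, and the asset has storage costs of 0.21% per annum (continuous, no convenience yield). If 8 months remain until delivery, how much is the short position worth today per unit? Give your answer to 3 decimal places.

Current fair forward for the remaining 8 months: F = S·e^((r + u)·T), (r + u) = 0.0132 + 0.0021 = 0.0153
F = 10.425 · e^(0.0153 × 8/12) = 10.425 × 1.010252 = 10.5319
Value of long forward = (F − K)·e^(−rT) = (10.5319 − 11.428) · e^(−0.0132·8/12)
= -0.8961 × 0.991239 = -0.888
Short position value = −(long value) = $0.888

$0.888 per bushel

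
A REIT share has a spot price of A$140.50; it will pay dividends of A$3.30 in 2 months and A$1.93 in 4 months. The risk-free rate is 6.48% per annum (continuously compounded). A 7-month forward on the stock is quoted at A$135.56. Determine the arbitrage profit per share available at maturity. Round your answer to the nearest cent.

A$5.00 per share

PV(dividends) I = 3.30·e^(−0.0648·2/12) + 1.93·e^(−0.0648·4/12) = 5.1533
Fair forward F* = (S − I)·e^(rT) = (140.50 − 5.1533)·e^0.037800 = 135.3467 × 1.038524 = 140.5608
Market A$135.56 < fair 140.5608: forward underpriced → reverse cash-and-carry (short the stock, invest proceeds at r, pay the dividends, go long the forward).
Profit at T = |F_mkt − F*| = |135.56 − 140.5608| = A$5.00 per share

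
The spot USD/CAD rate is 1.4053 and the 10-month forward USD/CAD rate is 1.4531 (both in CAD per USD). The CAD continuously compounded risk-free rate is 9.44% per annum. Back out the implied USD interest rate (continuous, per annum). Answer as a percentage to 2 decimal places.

F = S·e^((r_CAD − r_USD)T) ⇒ r_USD = r_CAD − ln(F/S)/T
ln(1.4531/1.4053) = 0.033448; /(10/12) = 0.040138
r_USD = 0.0944 − 0.040138 = 0.054262
r_USD = 5.43%

5.43%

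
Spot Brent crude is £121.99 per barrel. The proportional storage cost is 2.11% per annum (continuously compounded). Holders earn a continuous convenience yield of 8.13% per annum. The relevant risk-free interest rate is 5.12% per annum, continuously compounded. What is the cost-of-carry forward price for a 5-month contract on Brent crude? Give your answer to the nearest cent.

Net carry = r + u − y = 0.0512 + 0.0211 − 0.0813 = -0.0090
F = S·e^((r+u−y)T) = 121.99 · e^(-0.0090 × 5/12) = 121.99 · e^-0.003750
= 121.99 × 0.996257 = £121.53 per barrel

£121.53 per barrel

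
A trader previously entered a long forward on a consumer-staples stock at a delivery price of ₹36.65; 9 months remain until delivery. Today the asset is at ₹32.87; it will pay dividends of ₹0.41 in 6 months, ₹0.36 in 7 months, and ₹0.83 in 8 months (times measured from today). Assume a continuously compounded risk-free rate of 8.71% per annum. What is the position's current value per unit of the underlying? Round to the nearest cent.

-₹2.98

PV(remaining dividends) I = 0.41·e^(−0.0871·6/12) + 0.36·e^(−0.0871·7/12) + 0.83·e^(−0.0871·8/12) = 1.5179
Current forward F = (S − I)·e^(rT) = (32.87 − 1.5179)·e^(0.0871·9/12) = 31.3521 × 1.067506 = 33.4686
Value (long) = (F − K)·e^(−rT) = (33.4686 − 36.65) × 0.936763 = -2.9802
Value = -₹2.98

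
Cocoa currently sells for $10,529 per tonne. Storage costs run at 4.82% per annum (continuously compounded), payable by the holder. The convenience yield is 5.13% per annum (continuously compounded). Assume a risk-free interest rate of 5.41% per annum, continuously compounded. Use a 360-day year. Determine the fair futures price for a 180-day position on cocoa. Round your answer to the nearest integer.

Net carry = r + u − y = 0.0541 + 0.0482 − 0.0513 = 0.0510
F = S·e^((r+u−y)T) = 10529 · e^(0.0510 × 180/360) = 10529 · e^0.025500
= 10529 × 1.025828 = $10,801 per tonne

$10,801 per tonne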